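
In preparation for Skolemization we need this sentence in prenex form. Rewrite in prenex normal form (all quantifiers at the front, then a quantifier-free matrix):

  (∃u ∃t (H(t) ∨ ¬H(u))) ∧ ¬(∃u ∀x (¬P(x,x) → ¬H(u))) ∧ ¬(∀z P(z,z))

∃u ∃t ∀s ∃x ∃z ((H(t) ∨ ¬H(u)) ∧ ¬P(x,x) ∧ H(s) ∧ ¬P(z,z))

Rewrite implications/biconditionals: A → B as ¬A ∨ B.
  (∃u ∃t (H(t) ∨ ¬H(u))) ∧ ¬(∃u ∀x (¬¬P(x,x) ∨ ¬H(u))) ∧ ¬(∀z P(z,z))
Move each ¬ inward, flipping quantifiers it crosses:
  (∃u ∃t (H(t) ∨ ¬H(u))) ∧ (∀u ∃x (¬P(x,x) ∧ H(u))) ∧ (∃z ¬P(z,z))
Give each quantifier a distinct variable: u↦s.
  (∃u ∃t (H(t) ∨ ¬H(u))) ∧ (∀s ∃x (¬P(x,x) ∧ H(s))) ∧ (∃z ¬P(z,z))
Extract every quantifier outward, since the variables are now distinct and don't occur free across branches:
  ∃u ∃t ∀s ∃x ∃z ((H(t) ∨ ¬H(u)) ∧ ¬P(x,x) ∧ H(s) ∧ ¬P(z,z))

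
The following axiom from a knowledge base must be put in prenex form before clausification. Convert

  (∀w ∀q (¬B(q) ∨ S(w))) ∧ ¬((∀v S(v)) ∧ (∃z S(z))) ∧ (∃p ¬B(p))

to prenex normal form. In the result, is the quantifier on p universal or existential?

existential

Move each ¬ inward, flipping quantifiers it crosses:
  (∀w ∀q (¬B(q) ∨ S(w))) ∧ ((∃v ¬S(v)) ∨ (∀z ¬S(z))) ∧ (∃p ¬B(p))
All bound variables are already distinct, so no renaming is needed.
Pull the quantifiers to the front (each side's bound variable is not free in the other side):
  ∀w ∀q ∃v ∀z ∃p ((¬B(q) ∨ S(w)) ∧ (¬S(v) ∨ ¬S(z)) ∧ ¬B(p))
The quantifier ∃p sits under an even number of negations, so it remains existential.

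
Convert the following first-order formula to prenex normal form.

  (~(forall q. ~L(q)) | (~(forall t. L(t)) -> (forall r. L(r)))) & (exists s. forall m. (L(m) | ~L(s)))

First replace A → B with ¬A ∨ B.
  (~(forall q. ~L(q)) | ~~(forall t. L(t)) | (forall r. L(r))) & (exists s. forall m. (L(m) | ~L(s)))
Push ¬ through the quantifiers and connectives to reach negation normal form:
  ((exists q. L(q)) | (forall t. L(t)) | (forall r. L(r))) & (exists s. forall m. (L(m) | ~L(s)))
Extract every quantifier outward, since the variables are now distinct and don't occur free across branches:
  exists q. forall t. forall r. exists s. forall m. ((L(q) | L(t) | L(r)) & (L(m) | ~L(s)))

exists q. forall t. forall r. exists s. forall m. ((L(q) | L(t) | L(r)) & (L(m) | ~L(s)))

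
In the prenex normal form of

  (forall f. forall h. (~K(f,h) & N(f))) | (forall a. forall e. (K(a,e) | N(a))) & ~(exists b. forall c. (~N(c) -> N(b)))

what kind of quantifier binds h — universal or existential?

universal

Rewrite implications/biconditionals: A → B as ¬A ∨ B.
  (forall f. forall h. (~K(f,h) & N(f))) | (forall a. forall e. (K(a,e) | N(a))) & ~(exists b. forall c. (~~N(c) | N(b)))
Drive negations inward (¬∀x A ≡ ∃x ¬A, ¬∃x A ≡ ∀x ¬A, De Morgan for ∧/∨):
  (forall f. forall h. (~K(f,h) & N(f))) | (forall a. forall e. (K(a,e) | N(a))) & (forall b. exists c. (~N(c) & ~N(b)))
Extract every quantifier outward, since the variables are now distinct and don't occur free across branches:
  forall f. forall h. forall a. forall e. forall b. exists c. (~K(f,h) & N(f) | (K(a,e) | N(a)) & ~N(c) & ~N(b))
The quantifier forall h sits under an even number of negations (counting the antecedent side of each →), so it remains universal.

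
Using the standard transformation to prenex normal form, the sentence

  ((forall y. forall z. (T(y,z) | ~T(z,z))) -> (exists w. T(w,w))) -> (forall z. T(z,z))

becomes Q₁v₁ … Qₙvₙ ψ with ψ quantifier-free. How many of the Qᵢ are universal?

Eliminate → and ↔ using ¬ and ∨.
  ~(~(forall y. forall z. (T(y,z) | ~T(z,z))) | (exists w. T(w,w))) | (forall z. T(z,z))
Drive negations inward (¬∀x A ≡ ∃x ¬A, ¬∃x A ≡ ∀x ¬A, De Morgan for ∧/∨):
  (forall y. forall z. (T(y,z) | ~T(z,z))) & (forall w. ~T(w,w)) | (forall z. T(z,z))
Rename bound variables to avoid capture: z↦v.
  (forall y. forall z. (T(y,z) | ~T(z,z))) & (forall w. ~T(w,w)) | (forall v. T(v,v))
Finally move all quantifiers to the prefix:
  forall y. forall z. forall w. forall v. ((T(y,z) | ~T(z,z)) & ~T(w,w) | T(v,v))
The prefix is forall y forall z forall w forall v: 4 universal, 0 existential.

4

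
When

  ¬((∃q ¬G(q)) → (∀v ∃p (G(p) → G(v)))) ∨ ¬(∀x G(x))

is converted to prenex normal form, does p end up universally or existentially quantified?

Rewrite implications/biconditionals: A → B as ¬A ∨ B.
  ¬(¬(∃q ¬G(q)) ∨ (∀v ∃p (¬G(p) ∨ G(v)))) ∨ ¬(∀x G(x))
Move each ¬ inward, flipping quantifiers it crosses:
  (∃q ¬G(q)) ∧ (∃v ∀p (G(p) ∧ ¬G(v))) ∨ (∃x ¬G(x))
All bound variables are already distinct, so no renaming is needed.
Extract every quantifier outward, since the variables are now distinct and don't occur free across branches:
  ∃q ∃v ∀p ∃x (¬G(q) ∧ G(p) ∧ ¬G(v) ∨ ¬G(x))
The quantifier ∃p sits under an odd number of negations (counting the antecedent side of each →), so it flips to ∀p.

universal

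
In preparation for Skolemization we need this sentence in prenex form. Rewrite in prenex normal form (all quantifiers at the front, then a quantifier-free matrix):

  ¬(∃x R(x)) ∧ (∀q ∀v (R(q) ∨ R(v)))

∀x ∀q ∀v (¬R(x) ∧ (R(q) ∨ R(v)))

Drive negations inward (¬∀x A ≡ ∃x ¬A, ¬∃x A ≡ ∀x ¬A, De Morgan for ∧/∨):
  (∀x ¬R(x)) ∧ (∀q ∀v (R(q) ∨ R(v)))
Extract every quantifier outward, since the variables are now distinct and don't occur free across branches:
  ∀x ∀q ∀v (¬R(x) ∧ (R(q) ∨ R(v)))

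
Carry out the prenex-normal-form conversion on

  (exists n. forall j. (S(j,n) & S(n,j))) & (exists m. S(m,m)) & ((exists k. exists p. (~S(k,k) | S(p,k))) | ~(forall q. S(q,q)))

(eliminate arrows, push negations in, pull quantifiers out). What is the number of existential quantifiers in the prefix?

5

Push ¬ through the quantifiers and connectives to reach negation normal form:
  (exists n. forall j. (S(j,n) & S(n,j))) & (exists m. S(m,m)) & ((exists k. exists p. (~S(k,k) | S(p,k))) | (exists q. ~S(q,q)))
Finally move all quantifiers to the prefix:
  exists n. forall j. exists m. exists k. exists p. exists q. (S(j,n) & S(n,j) & S(m,m) & (~S(k,k) | S(p,k) | ~S(q,q)))
The prefix is exists n forall j exists m exists k exists p exists q: 1 universal, 5 existential.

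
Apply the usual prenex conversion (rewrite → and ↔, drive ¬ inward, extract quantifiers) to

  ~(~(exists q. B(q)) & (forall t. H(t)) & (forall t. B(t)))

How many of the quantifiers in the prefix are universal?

Move each ¬ inward, flipping quantifiers it crosses:
  (exists q. B(q)) | (exists t. ~H(t)) | (exists t. ~B(t))
Rename bound variables to avoid capture: t↦y1.
  (exists q. B(q)) | (exists t. ~H(t)) | (exists y1. ~B(y1))
Extract every quantifier outward, since the variables are now distinct and don't occur free across branches:
  exists q. exists t. exists y1. (B(q) | ~H(t) | ~B(y1))
The prefix is exists q exists t exists y1: 0 universal, 3 existential.

0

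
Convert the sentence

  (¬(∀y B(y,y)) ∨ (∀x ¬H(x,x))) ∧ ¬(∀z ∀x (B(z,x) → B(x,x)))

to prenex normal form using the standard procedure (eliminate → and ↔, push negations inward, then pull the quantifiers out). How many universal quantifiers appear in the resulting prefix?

Eliminate → and ↔ using ¬ and ∨.
  (¬(∀y B(y,y)) ∨ (∀x ¬H(x,x))) ∧ ¬(∀z ∀x (¬B(z,x) ∨ B(x,x)))
Drive negations inward (¬∀x A ≡ ∃x ¬A, ¬∃x A ≡ ∀x ¬A, De Morgan for ∧/∨):
  ((∃y ¬B(y,y)) ∨ (∀x ¬H(x,x))) ∧ (∃z ∃x (B(z,x) ∧ ¬B(x,x)))
Give each quantifier a distinct variable: x↦p.
  ((∃y ¬B(y,y)) ∨ (∀x ¬H(x,x))) ∧ (∃z ∃p (B(z,p) ∧ ¬B(p,p)))
Finally move all quantifiers to the prefix:
  ∃y ∀x ∃z ∃p ((¬B(y,y) ∨ ¬H(x,x)) ∧ B(z,p) ∧ ¬B(p,p))
The prefix is ∃y ∀x ∃z ∃p: 1 universal, 3 existential.

1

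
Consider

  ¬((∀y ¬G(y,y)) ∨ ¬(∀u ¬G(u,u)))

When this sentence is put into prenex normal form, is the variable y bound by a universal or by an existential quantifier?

Drive negations inward (¬∀x A ≡ ∃x ¬A, ¬∃x A ≡ ∀x ¬A, De Morgan for ∧/∨):
  (∃y G(y,y)) ∧ (∀u ¬G(u,u))
All bound variables are already distinct, so no renaming is needed.
Pull the quantifiers to the front (each side's bound variable is not free in the other side):
  ∃y ∀u (G(y,y) ∧ ¬G(u,u))
The quantifier ∀y sits under an odd number of negations, so it flips to ∃y.

existential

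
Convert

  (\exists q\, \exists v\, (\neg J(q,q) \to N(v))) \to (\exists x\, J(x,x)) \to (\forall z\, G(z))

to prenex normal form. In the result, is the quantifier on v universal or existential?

Rewrite implications/biconditionals: A → B as ¬A ∨ B.
  \neg (\exists q\, \exists v\, (\neg \neg J(q,q) \lor N(v))) \lor \neg (\exists x\, J(x,x)) \lor (\forall z\, G(z))
Push ¬ through the quantifiers and connectives to reach negation normal form:
  (\forall q\, \forall v\, (\neg J(q,q) \land \neg N(v))) \lor (\forall x\, \neg J(x,x)) \lor (\forall z\, G(z))
Extract every quantifier outward, since the variables are now distinct and don't occur free across branches:
  \forall q\, \forall v\, \forall x\, \forall z\, (\neg J(q,q) \land \neg N(v) \lor \neg J(x,x) \lor G(z))
The quantifier \exists v sits under an odd number of negations (counting the antecedent side of each →), so it flips to \forall v.

universal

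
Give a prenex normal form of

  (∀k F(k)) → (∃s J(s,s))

∃k ∃s (¬F(k) ∨ J(s,s))

First replace A → B with ¬A ∨ B.
  ¬(∀k F(k)) ∨ (∃s J(s,s))
Drive negations inward (¬∀x A ≡ ∃x ¬A, ¬∃x A ≡ ∀x ¬A, De Morgan for ∧/∨):
  (∃k ¬F(k)) ∨ (∃s J(s,s))
All bound variables are already distinct, so no renaming is needed.
Finally move all quantifiers to the prefix:
  ∃k ∃s (¬F(k) ∨ J(s,s))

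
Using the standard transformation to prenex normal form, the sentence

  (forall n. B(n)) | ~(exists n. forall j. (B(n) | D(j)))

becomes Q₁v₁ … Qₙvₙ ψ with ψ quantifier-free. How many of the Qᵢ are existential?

Drive negations inward (¬∀x A ≡ ∃x ¬A, ¬∃x A ≡ ∀x ¬A, De Morgan for ∧/∨):
  (forall n. B(n)) | (forall n. exists j. (~B(n) & ~D(j)))
Standardize variables apart so no two quantifiers bind the same name: n↦u.
  (forall n. B(n)) | (forall u. exists j. (~B(u) & ~D(j)))
Finally move all quantifiers to the prefix:
  forall n. forall u. exists j. (B(n) | ~B(u) & ~D(j))
The prefix is forall n forall u exists j: 2 universal, 1 existential.

1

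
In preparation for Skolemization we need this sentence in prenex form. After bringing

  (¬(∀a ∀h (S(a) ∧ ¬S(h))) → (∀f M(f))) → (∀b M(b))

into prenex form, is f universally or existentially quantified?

Rewrite implications/biconditionals: A → B as ¬A ∨ B.
  ¬(¬¬(∀a ∀h (S(a) ∧ ¬S(h))) ∨ (∀f M(f))) ∨ (∀b M(b))
Push ¬ through the quantifiers and connectives to reach negation normal form:
  (∃a ∃h (¬S(a) ∨ S(h))) ∧ (∃f ¬M(f)) ∨ (∀b M(b))
Extract every quantifier outward, since the variables are now distinct and don't occur free across branches:
  ∃a ∃h ∃f ∀b ((¬S(a) ∨ S(h)) ∧ ¬M(f) ∨ M(b))
The quantifier ∀f sits under an odd number of negations (counting the antecedent side of each →), so it flips to ∃f.

existential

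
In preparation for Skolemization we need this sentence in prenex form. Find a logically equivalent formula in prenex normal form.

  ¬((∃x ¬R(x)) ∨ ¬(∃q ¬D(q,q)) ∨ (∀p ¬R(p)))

Move each ¬ inward, flipping quantifiers it crosses:
  (∀x R(x)) ∧ (∃q ¬D(q,q)) ∧ (∃p R(p))
Finally move all quantifiers to the prefix:
  ∀x ∃q ∃p (R(x) ∧ ¬D(q,q) ∧ R(p))

∀x ∃q ∃p (R(x) ∧ ¬D(q,q) ∧ R(p))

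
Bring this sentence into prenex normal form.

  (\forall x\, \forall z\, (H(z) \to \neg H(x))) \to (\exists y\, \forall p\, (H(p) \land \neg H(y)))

First replace A → B with ¬A ∨ B.
  \neg (\forall x\, \forall z\, (\neg H(z) \lor \neg H(x))) \lor (\exists y\, \forall p\, (H(p) \land \neg H(y)))
Drive negations inward (¬∀x A ≡ ∃x ¬A, ¬∃x A ≡ ∀x ¬A, De Morgan for ∧/∨):
  (\exists x\, \exists z\, (H(z) \land H(x))) \lor (\exists y\, \forall p\, (H(p) \land \neg H(y)))
All bound variables are already distinct, so no renaming is needed.
Finally move all quantifiers to the prefix:
  \exists x\, \exists z\, \exists y\, \forall p\, (H(z) \land H(x) \lor H(p) \land \neg H(y))

\exists x\, \exists z\, \exists y\, \forall p\, (H(z) \land H(x) \lor H(p) \land \neg H(y))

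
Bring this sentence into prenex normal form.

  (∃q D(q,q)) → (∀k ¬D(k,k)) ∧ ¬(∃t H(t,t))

Eliminate → and ↔ using ¬ and ∨.
  ¬(∃q D(q,q)) ∨ (∀k ¬D(k,k)) ∧ ¬(∃t H(t,t))
Push ¬ through the quantifiers and connectives to reach negation normal form:
  (∀q ¬D(q,q)) ∨ (∀k ¬D(k,k)) ∧ (∀t ¬H(t,t))
All bound variables are already distinct, so no renaming is needed.
Extract every quantifier outward, since the variables are now distinct and don't occur free across branches:
  ∀q ∀k ∀t (¬D(q,q) ∨ ¬D(k,k) ∧ ¬H(t,t))

∀q ∀k ∀t (¬D(q,q) ∨ ¬D(k,k) ∧ ¬H(t,t))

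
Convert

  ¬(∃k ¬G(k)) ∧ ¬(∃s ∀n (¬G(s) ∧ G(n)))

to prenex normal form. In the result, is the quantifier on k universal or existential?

Move each ¬ inward, flipping quantifiers it crosses:
  (∀k G(k)) ∧ (∀s ∃n (G(s) ∨ ¬G(n)))
Finally move all quantifiers to the prefix:
  ∀k ∀s ∃n (G(k) ∧ (G(s) ∨ ¬G(n)))
The quantifier ∃k sits under an odd number of negations, so it flips to ∀k.

universal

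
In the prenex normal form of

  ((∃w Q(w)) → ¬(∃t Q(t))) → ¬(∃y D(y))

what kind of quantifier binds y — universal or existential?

universal

Eliminate → and ↔ using ¬ and ∨.
  ¬(¬(∃w Q(w)) ∨ ¬(∃t Q(t))) ∨ ¬(∃y D(y))
Move each ¬ inward, flipping quantifiers it crosses:
  (∃w Q(w)) ∧ (∃t Q(t)) ∨ (∀y ¬D(y))
All bound variables are already distinct, so no renaming is needed.
Pull the quantifiers to the front (each side's bound variable is not free in the other side):
  ∃w ∃t ∀y (Q(w) ∧ Q(t) ∨ ¬D(y))
The quantifier ∃y sits under an odd number of negations (counting the antecedent side of each →), so it flips to ∀y.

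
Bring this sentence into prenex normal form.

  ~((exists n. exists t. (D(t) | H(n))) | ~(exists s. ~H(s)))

Drive negations inward (¬∀x A ≡ ∃x ¬A, ¬∃x A ≡ ∀x ¬A, De Morgan for ∧/∨):
  (forall n. forall t. (~D(t) & ~H(n))) & (exists s. ~H(s))
All bound variables are already distinct, so no renaming is needed.
Finally move all quantifiers to the prefix:
  forall n. forall t. exists s. (~D(t) & ~H(n) & ~H(s))

forall n. forall t. exists s. (~D(t) & ~H(n) & ~H(s))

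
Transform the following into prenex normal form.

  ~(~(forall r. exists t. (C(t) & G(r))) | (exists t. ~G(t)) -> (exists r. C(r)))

exists r. forall t. exists s. forall x. ((~C(t) | ~G(r) | ~G(s)) & ~C(x))

First replace A → B with ¬A ∨ B.
  ~(~(~(forall r. exists t. (C(t) & G(r))) | (exists t. ~G(t))) | (exists r. C(r)))
Move each ¬ inward, flipping quantifiers it crosses:
  ((exists r. forall t. (~C(t) | ~G(r))) | (exists t. ~G(t))) & (forall r. ~C(r))
Standardize variables apart so no two quantifiers bind the same name: t↦s, r↦x.
  ((exists r. forall t. (~C(t) | ~G(r))) | (exists s. ~G(s))) & (forall x. ~C(x))
Finally move all quantifiers to the prefix:
  exists r. forall t. exists s. forall x. ((~C(t) | ~G(r) | ~G(s)) & ~C(x))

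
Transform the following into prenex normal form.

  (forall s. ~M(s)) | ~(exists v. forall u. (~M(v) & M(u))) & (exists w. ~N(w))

Drive negations inward (¬∀x A ≡ ∃x ¬A, ¬∃x A ≡ ∀x ¬A, De Morgan for ∧/∨):
  (forall s. ~M(s)) | (forall v. exists u. (M(v) | ~M(u))) & (exists w. ~N(w))
Pull the quantifiers to the front (each side's bound variable is not free in the other side):
  forall s. forall v. exists u. exists w. (~M(s) | (M(v) | ~M(u)) & ~N(w))

forall s. forall v. exists u. exists w. (~M(s) | (M(v) | ~M(u)) & ~N(w))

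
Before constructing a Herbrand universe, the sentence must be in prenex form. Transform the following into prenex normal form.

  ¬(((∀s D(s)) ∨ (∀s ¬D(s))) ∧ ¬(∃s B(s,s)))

Drive negations inward (¬∀x A ≡ ∃x ¬A, ¬∃x A ≡ ∀x ¬A, De Morgan for ∧/∨):
  (∃s ¬D(s)) ∧ (∃s D(s)) ∨ (∃s B(s,s))
Rename bound variables to avoid capture: s↦q, s↦w1.
  (∃s ¬D(s)) ∧ (∃q D(q)) ∨ (∃w1 B(w1,w1))
Pull the quantifiers to the front (each side's bound variable is not free in the other side):
  ∃s ∃q ∃w1 (¬D(s) ∧ D(q) ∨ B(w1,w1))

∃s ∃q ∃w1 (¬D(s) ∧ D(q) ∨ B(w1,w1))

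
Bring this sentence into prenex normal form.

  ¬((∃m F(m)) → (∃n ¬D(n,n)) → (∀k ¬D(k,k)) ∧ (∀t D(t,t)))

∃m ∃n ∃k ∃t (F(m) ∧ ¬D(n,n) ∧ (D(k,k) ∨ ¬D(t,t)))

Rewrite implications/biconditionals: A → B as ¬A ∨ B.
  ¬(¬(∃m F(m)) ∨ ¬(∃n ¬D(n,n)) ∨ (∀k ¬D(k,k)) ∧ (∀t D(t,t)))
Drive negations inward (¬∀x A ≡ ∃x ¬A, ¬∃x A ≡ ∀x ¬A, De Morgan for ∧/∨):
  (∃m F(m)) ∧ (∃n ¬D(n,n)) ∧ ((∃k D(k,k)) ∨ (∃t ¬D(t,t)))
Finally move all quantifiers to the prefix:
  ∃m ∃n ∃k ∃t (F(m) ∧ ¬D(n,n) ∧ (D(k,k) ∨ ¬D(t,t)))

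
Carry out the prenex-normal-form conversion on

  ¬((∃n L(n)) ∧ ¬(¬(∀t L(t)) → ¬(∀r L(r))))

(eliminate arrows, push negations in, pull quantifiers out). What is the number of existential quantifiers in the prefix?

Rewrite implications/biconditionals: A → B as ¬A ∨ B.
  ¬((∃n L(n)) ∧ ¬(¬¬(∀t L(t)) ∨ ¬(∀r L(r))))
Push ¬ through the quantifiers and connectives to reach negation normal form:
  (∀n ¬L(n)) ∨ (∀t L(t)) ∨ (∃r ¬L(r))
All bound variables are already distinct, so no renaming is needed.
Pull the quantifiers to the front (each side's bound variable is not free in the other side):
  ∀n ∀t ∃r (¬L(n) ∨ L(t) ∨ ¬L(r))
The prefix is ∀n ∀t ∃r: 2 universal, 1 existential.

1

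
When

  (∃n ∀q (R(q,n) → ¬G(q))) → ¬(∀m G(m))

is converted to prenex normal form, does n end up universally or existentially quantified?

Eliminate → and ↔ using ¬ and ∨.
  ¬(∃n ∀q (¬R(q,n) ∨ ¬G(q))) ∨ ¬(∀m G(m))
Drive negations inward (¬∀x A ≡ ∃x ¬A, ¬∃x A ≡ ∀x ¬A, De Morgan for ∧/∨):
  (∀n ∃q (R(q,n) ∧ G(q))) ∨ (∃m ¬G(m))
All bound variables are already distinct, so no renaming is needed.
Extract every quantifier outward, since the variables are now distinct and don't occur free across branches:
  ∀n ∃q ∃m (R(q,n) ∧ G(q) ∨ ¬G(m))
The quantifier ∃n sits under an odd number of negations (counting the antecedent side of each →), so it flips to ∀n.

universal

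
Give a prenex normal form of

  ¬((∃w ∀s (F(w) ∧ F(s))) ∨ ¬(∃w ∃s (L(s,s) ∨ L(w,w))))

∀w ∃s ∃q ∃z1 ((¬F(w) ∨ ¬F(s)) ∧ (L(z1,z1) ∨ L(q,q)))

Drive negations inward (¬∀x A ≡ ∃x ¬A, ¬∃x A ≡ ∀x ¬A, De Morgan for ∧/∨):
  (∀w ∃s (¬F(w) ∨ ¬F(s))) ∧ (∃w ∃s (L(s,s) ∨ L(w,w)))
Standardize variables apart so no two quantifiers bind the same name: w↦q, s↦z1.
  (∀w ∃s (¬F(w) ∨ ¬F(s))) ∧ (∃q ∃z1 (L(z1,z1) ∨ L(q,q)))
Extract every quantifier outward, since the variables are now distinct and don't occur free across branches:
  ∀w ∃s ∃q ∃z1 ((¬F(w) ∨ ¬F(s)) ∧ (L(z1,z1) ∨ L(q,q)))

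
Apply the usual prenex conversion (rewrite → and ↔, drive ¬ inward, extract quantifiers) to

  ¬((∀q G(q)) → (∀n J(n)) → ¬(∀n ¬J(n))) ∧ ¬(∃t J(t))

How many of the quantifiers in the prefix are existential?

First replace A → B with ¬A ∨ B.
  ¬(¬(∀q G(q)) ∨ ¬(∀n J(n)) ∨ ¬(∀n ¬J(n))) ∧ ¬(∃t J(t))
Drive negations inward (¬∀x A ≡ ∃x ¬A, ¬∃x A ≡ ∀x ¬A, De Morgan for ∧/∨):
  (∀q G(q)) ∧ (∀n J(n)) ∧ (∀n ¬J(n)) ∧ (∀t ¬J(t))
Standardize variables apart so no two quantifiers bind the same name: n↦p.
  (∀q G(q)) ∧ (∀n J(n)) ∧ (∀p ¬J(p)) ∧ (∀t ¬J(t))
Pull the quantifiers to the front (each side's bound variable is not free in the other side):
  ∀q ∀n ∀p ∀t (G(q) ∧ J(n) ∧ ¬J(p) ∧ ¬J(t))
The prefix is ∀q ∀n ∀p ∀t: 4 universal, 0 existential.

0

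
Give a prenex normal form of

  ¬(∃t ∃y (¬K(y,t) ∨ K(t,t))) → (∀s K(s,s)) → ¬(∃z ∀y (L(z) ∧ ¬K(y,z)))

Eliminate → and ↔ using ¬ and ∨.
  ¬¬(∃t ∃y (¬K(y,t) ∨ K(t,t))) ∨ ¬(∀s K(s,s)) ∨ ¬(∃z ∀y (L(z) ∧ ¬K(y,z)))
Move each ¬ inward, flipping quantifiers it crosses:
  (∃t ∃y (¬K(y,t) ∨ K(t,t))) ∨ (∃s ¬K(s,s)) ∨ (∀z ∃y (¬L(z) ∨ K(y,z)))
Give each quantifier a distinct variable: y↦w.
  (∃t ∃y (¬K(y,t) ∨ K(t,t))) ∨ (∃s ¬K(s,s)) ∨ (∀z ∃w (¬L(z) ∨ K(w,z)))
Extract every quantifier outward, since the variables are now distinct and don't occur free across branches:
  ∃t ∃y ∃s ∀z ∃w (¬K(y,t) ∨ K(t,t) ∨ ¬K(s,s) ∨ ¬L(z) ∨ K(w,z))

∃t ∃y ∃s ∀z ∃w (¬K(y,t) ∨ K(t,t) ∨ ¬K(s,s) ∨ ¬L(z) ∨ K(w,z))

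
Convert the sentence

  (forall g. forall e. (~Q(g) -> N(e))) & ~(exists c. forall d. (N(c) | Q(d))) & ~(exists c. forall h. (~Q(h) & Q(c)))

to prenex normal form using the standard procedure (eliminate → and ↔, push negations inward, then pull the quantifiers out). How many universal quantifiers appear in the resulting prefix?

Eliminate → and ↔ using ¬ and ∨.
  (forall g. forall e. (~~Q(g) | N(e))) & ~(exists c. forall d. (N(c) | Q(d))) & ~(exists c. forall h. (~Q(h) & Q(c)))
Drive negations inward (¬∀x A ≡ ∃x ¬A, ¬∃x A ≡ ∀x ¬A, De Morgan for ∧/∨):
  (forall g. forall e. (Q(g) | N(e))) & (forall c. exists d. (~N(c) & ~Q(d))) & (forall c. exists h. (Q(h) | ~Q(c)))
Standardize variables apart so no two quantifiers bind the same name: c↦b.
  (forall g. forall e. (Q(g) | N(e))) & (forall c. exists d. (~N(c) & ~Q(d))) & (forall b. exists h. (Q(h) | ~Q(b)))
Pull the quantifiers to the front (each side's bound variable is not free in the other side):
  forall g. forall e. forall c. exists d. forall b. exists h. ((Q(g) | N(e)) & ~N(c) & ~Q(d) & (Q(h) | ~Q(b)))
The prefix is forall g forall e forall c exists d forall b exists h: 4 universal, 2 existential.

4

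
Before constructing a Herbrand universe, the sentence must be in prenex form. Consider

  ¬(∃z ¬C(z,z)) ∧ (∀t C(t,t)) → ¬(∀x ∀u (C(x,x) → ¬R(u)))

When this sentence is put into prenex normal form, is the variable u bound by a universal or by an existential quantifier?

Rewrite implications/biconditionals: A → B as ¬A ∨ B.
  ¬(¬(∃z ¬C(z,z)) ∧ (∀t C(t,t))) ∨ ¬(∀x ∀u (¬C(x,x) ∨ ¬R(u)))
Push ¬ through the quantifiers and connectives to reach negation normal form:
  (∃z ¬C(z,z)) ∨ (∃t ¬C(t,t)) ∨ (∃x ∃u (C(x,x) ∧ R(u)))
All bound variables are already distinct, so no renaming is needed.
Extract every quantifier outward, since the variables are now distinct and don't occur free across branches:
  ∃z ∃t ∃x ∃u (¬C(z,z) ∨ ¬C(t,t) ∨ C(x,x) ∧ R(u))
The quantifier ∀u sits under an odd number of negations (counting the antecedent side of each →), so it flips to ∃u.

existential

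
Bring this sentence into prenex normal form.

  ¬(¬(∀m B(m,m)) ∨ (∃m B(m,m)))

∀m ∀v (B(m,m) ∧ ¬B(v,v))

Move each ¬ inward, flipping quantifiers it crosses:
  (∀m B(m,m)) ∧ (∀m ¬B(m,m))
Give each quantifier a distinct variable: m↦v.
  (∀m B(m,m)) ∧ (∀v ¬B(v,v))
Finally move all quantifiers to the prefix:
  ∀m ∀v (B(m,m) ∧ ¬B(v,v))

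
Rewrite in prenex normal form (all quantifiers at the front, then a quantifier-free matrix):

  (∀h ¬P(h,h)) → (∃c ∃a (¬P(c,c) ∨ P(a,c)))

∃h ∃c ∃a (P(h,h) ∨ ¬P(c,c) ∨ P(a,c))

First replace A → B with ¬A ∨ B.
  ¬(∀h ¬P(h,h)) ∨ (∃c ∃a (¬P(c,c) ∨ P(a,c)))
Move each ¬ inward, flipping quantifiers it crosses:
  (∃h P(h,h)) ∨ (∃c ∃a (¬P(c,c) ∨ P(a,c)))
Finally move all quantifiers to the prefix:
  ∃h ∃c ∃a (P(h,h) ∨ ¬P(c,c) ∨ P(a,c))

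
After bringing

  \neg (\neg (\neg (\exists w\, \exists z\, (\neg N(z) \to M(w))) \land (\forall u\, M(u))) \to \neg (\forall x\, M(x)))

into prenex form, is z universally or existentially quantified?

Rewrite implications/biconditionals: A → B as ¬A ∨ B.
  \neg (\neg \neg (\neg (\exists w\, \exists z\, (\neg \neg N(z) \lor M(w))) \land (\forall u\, M(u))) \lor \neg (\forall x\, M(x)))
Move each ¬ inward, flipping quantifiers it crosses:
  ((\exists w\, \exists z\, (N(z) \lor M(w))) \lor (\exists u\, \neg M(u))) \land (\forall x\, M(x))
All bound variables are already distinct, so no renaming is needed.
Finally move all quantifiers to the prefix:
  \exists w\, \exists z\, \exists u\, \forall x\, ((N(z) \lor M(w) \lor \neg M(u)) \land M(x))
The quantifier \exists z sits under an even number of negations (counting the antecedent side of each →), so it remains existential.

existential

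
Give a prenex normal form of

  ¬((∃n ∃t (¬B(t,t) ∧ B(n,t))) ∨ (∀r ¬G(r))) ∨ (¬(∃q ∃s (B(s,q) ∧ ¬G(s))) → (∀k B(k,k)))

∀n ∀t ∃r ∃q ∃s ∀k ((B(t,t) ∨ ¬B(n,t)) ∧ G(r) ∨ B(s,q) ∧ ¬G(s) ∨ B(k,k))

First replace A → B with ¬A ∨ B.
  ¬((∃n ∃t (¬B(t,t) ∧ B(n,t))) ∨ (∀r ¬G(r))) ∨ ¬¬(∃q ∃s (B(s,q) ∧ ¬G(s))) ∨ (∀k B(k,k))
Push ¬ through the quantifiers and connectives to reach negation normal form:
  (∀n ∀t (B(t,t) ∨ ¬B(n,t))) ∧ (∃r G(r)) ∨ (∃q ∃s (B(s,q) ∧ ¬G(s))) ∨ (∀k B(k,k))
Extract every quantifier outward, since the variables are now distinct and don't occur free across branches:
  ∀n ∀t ∃r ∃q ∃s ∀k ((B(t,t) ∨ ¬B(n,t)) ∧ G(r) ∨ B(s,q) ∧ ¬G(s) ∨ B(k,k))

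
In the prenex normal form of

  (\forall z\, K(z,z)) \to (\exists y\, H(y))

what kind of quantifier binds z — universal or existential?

Eliminate → and ↔ using ¬ and ∨.
  \neg (\forall z\, K(z,z)) \lor (\exists y\, H(y))
Push ¬ through the quantifiers and connectives to reach negation normal form:
  (\exists z\, \neg K(z,z)) \lor (\exists y\, H(y))
Finally move all quantifiers to the prefix:
  \exists z\, \exists y\, (\neg K(z,z) \lor H(y))
The quantifier \forall z sits under an odd number of negations (counting the antecedent side of each →), so it flips to \exists z.

existential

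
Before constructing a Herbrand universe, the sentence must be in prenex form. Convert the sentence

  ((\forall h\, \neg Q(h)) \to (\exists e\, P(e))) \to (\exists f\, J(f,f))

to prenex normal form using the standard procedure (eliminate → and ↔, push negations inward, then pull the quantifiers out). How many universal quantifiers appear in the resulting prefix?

Eliminate → and ↔ using ¬ and ∨.
  \neg (\neg (\forall h\, \neg Q(h)) \lor (\exists e\, P(e))) \lor (\exists f\, J(f,f))
Drive negations inward (¬∀x A ≡ ∃x ¬A, ¬∃x A ≡ ∀x ¬A, De Morgan for ∧/∨):
  (\forall h\, \neg Q(h)) \land (\forall e\, \neg P(e)) \lor (\exists f\, J(f,f))
All bound variables are already distinct, so no renaming is needed.
Extract every quantifier outward, since the variables are now distinct and don't occur free across branches:
  \forall h\, \forall e\, \exists f\, (\neg Q(h) \land \neg P(e) \lor J(f,f))
The prefix is \forall h \forall e \exists f: 2 universal, 1 existential.

2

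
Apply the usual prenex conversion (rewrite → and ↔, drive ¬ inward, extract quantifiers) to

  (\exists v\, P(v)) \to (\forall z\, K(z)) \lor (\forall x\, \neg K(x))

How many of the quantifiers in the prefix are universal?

Eliminate → and ↔ using ¬ and ∨.
  \neg (\exists v\, P(v)) \lor (\forall z\, K(z)) \lor (\forall x\, \neg K(x))
Push ¬ through the quantifiers and connectives to reach negation normal form:
  (\forall v\, \neg P(v)) \lor (\forall z\, K(z)) \lor (\forall x\, \neg K(x))
All bound variables are already distinct, so no renaming is needed.
Finally move all quantifiers to the prefix:
  \forall v\, \forall z\, \forall x\, (\neg P(v) \lor K(z) \lor \neg K(x))
The prefix is \forall v \forall z \forall x: 3 universal, 0 existential.

3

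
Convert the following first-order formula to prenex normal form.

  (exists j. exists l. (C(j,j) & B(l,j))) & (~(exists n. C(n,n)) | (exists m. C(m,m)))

Push ¬ through the quantifiers and connectives to reach negation normal form:
  (exists j. exists l. (C(j,j) & B(l,j))) & ((forall n. ~C(n,n)) | (exists m. C(m,m)))
Finally move all quantifiers to the prefix:
  exists j. exists l. forall n. exists m. (C(j,j) & B(l,j) & (~C(n,n) | C(m,m)))

exists j. exists l. forall n. exists m. (C(j,j) & B(l,j) & (~C(n,n) | C(m,m)))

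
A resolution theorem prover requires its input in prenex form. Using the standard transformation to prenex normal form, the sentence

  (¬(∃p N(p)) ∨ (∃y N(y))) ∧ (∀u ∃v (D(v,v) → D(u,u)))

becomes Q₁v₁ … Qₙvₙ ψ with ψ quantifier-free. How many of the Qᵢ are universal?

Rewrite implications/biconditionals: A → B as ¬A ∨ B.
  (¬(∃p N(p)) ∨ (∃y N(y))) ∧ (∀u ∃v (¬D(v,v) ∨ D(u,u)))
Move each ¬ inward, flipping quantifiers it crosses:
  ((∀p ¬N(p)) ∨ (∃y N(y))) ∧ (∀u ∃v (¬D(v,v) ∨ D(u,u)))
All bound variables are already distinct, so no renaming is needed.
Extract every quantifier outward, since the variables are now distinct and don't occur free across branches:
  ∀p ∃y ∀u ∃v ((¬N(p) ∨ N(y)) ∧ (¬D(v,v) ∨ D(u,u)))
The prefix is ∀p ∃y ∀u ∃v: 2 universal, 2 existential.

2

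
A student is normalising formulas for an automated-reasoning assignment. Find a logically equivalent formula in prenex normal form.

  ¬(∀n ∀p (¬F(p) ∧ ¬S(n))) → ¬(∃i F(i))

First replace A → B with ¬A ∨ B.
  ¬¬(∀n ∀p (¬F(p) ∧ ¬S(n))) ∨ ¬(∃i F(i))
Drive negations inward (¬∀x A ≡ ∃x ¬A, ¬∃x A ≡ ∀x ¬A, De Morgan for ∧/∨):
  (∀n ∀p (¬F(p) ∧ ¬S(n))) ∨ (∀i ¬F(i))
Finally move all quantifiers to the prefix:
  ∀n ∀p ∀i (¬F(p) ∧ ¬S(n) ∨ ¬F(i))

∀n ∀p ∀i (¬F(p) ∧ ¬S(n) ∨ ¬F(i))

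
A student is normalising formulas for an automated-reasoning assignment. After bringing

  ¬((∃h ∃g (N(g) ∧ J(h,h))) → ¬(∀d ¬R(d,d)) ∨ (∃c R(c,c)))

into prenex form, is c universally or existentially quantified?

Eliminate → and ↔ using ¬ and ∨.
  ¬(¬(∃h ∃g (N(g) ∧ J(h,h))) ∨ ¬(∀d ¬R(d,d)) ∨ (∃c R(c,c)))
Drive negations inward (¬∀x A ≡ ∃x ¬A, ¬∃x A ≡ ∀x ¬A, De Morgan for ∧/∨):
  (∃h ∃g (N(g) ∧ J(h,h))) ∧ (∀d ¬R(d,d)) ∧ (∀c ¬R(c,c))
Finally move all quantifiers to the prefix:
  ∃h ∃g ∀d ∀c (N(g) ∧ J(h,h) ∧ ¬R(d,d) ∧ ¬R(c,c))
The quantifier ∃c sits under an odd number of negations (counting the antecedent side of each →), so it flips to ∀c.

universal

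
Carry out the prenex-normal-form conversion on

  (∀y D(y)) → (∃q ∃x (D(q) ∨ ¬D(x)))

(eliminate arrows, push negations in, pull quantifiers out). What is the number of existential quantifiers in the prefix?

3

Rewrite implications/biconditionals: A → B as ¬A ∨ B.
  ¬(∀y D(y)) ∨ (∃q ∃x (D(q) ∨ ¬D(x)))
Drive negations inward (¬∀x A ≡ ∃x ¬A, ¬∃x A ≡ ∀x ¬A, De Morgan for ∧/∨):
  (∃y ¬D(y)) ∨ (∃q ∃x (D(q) ∨ ¬D(x)))
Extract every quantifier outward, since the variables are now distinct and don't occur free across branches:
  ∃y ∃q ∃x (¬D(y) ∨ D(q) ∨ ¬D(x))
The prefix is ∃y ∃q ∃x: 0 universal, 3 existential.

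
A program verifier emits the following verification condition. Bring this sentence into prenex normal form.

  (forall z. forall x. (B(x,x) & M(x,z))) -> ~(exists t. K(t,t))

exists z. exists x. forall t. (~B(x,x) | ~M(x,z) | ~K(t,t))

Eliminate → and ↔ using ¬ and ∨.
  ~(forall z. forall x. (B(x,x) & M(x,z))) | ~(exists t. K(t,t))
Move each ¬ inward, flipping quantifiers it crosses:
  (exists z. exists x. (~B(x,x) | ~M(x,z))) | (forall t. ~K(t,t))
All bound variables are already distinct, so no renaming is needed.
Extract every quantifier outward, since the variables are now distinct and don't occur free across branches:
  exists z. exists x. forall t. (~B(x,x) | ~M(x,z) | ~K(t,t))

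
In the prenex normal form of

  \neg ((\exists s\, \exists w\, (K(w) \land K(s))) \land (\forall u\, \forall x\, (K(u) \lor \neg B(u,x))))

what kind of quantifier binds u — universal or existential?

existential

Push ¬ through the quantifiers and connectives to reach negation normal form:
  (\forall s\, \forall w\, (\neg K(w) \lor \neg K(s))) \lor (\exists u\, \exists x\, (\neg K(u) \land B(u,x)))
Pull the quantifiers to the front (each side's bound variable is not free in the other side):
  \forall s\, \forall w\, \exists u\, \exists x\, (\neg K(w) \lor \neg K(s) \lor \neg K(u) \land B(u,x))
The quantifier \forall u sits under an odd number of negations, so it flips to \exists u.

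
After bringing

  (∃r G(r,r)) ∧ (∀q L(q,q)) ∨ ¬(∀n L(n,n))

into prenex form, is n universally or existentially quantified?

Drive negations inward (¬∀x A ≡ ∃x ¬A, ¬∃x A ≡ ∀x ¬A, De Morgan for ∧/∨):
  (∃r G(r,r)) ∧ (∀q L(q,q)) ∨ (∃n ¬L(n,n))
Extract every quantifier outward, since the variables are now distinct and don't occur free across branches:
  ∃r ∀q ∃n (G(r,r) ∧ L(q,q) ∨ ¬L(n,n))
The quantifier ∀n sits under an odd number of negations, so it flips to ∃n.

existential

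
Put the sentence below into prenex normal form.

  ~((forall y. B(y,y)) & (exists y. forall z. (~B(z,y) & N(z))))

Move each ¬ inward, flipping quantifiers it crosses:
  (exists y. ~B(y,y)) | (forall y. exists z. (B(z,y) | ~N(z)))
Rename bound variables to avoid capture: y↦w.
  (exists y. ~B(y,y)) | (forall w. exists z. (B(z,w) | ~N(z)))
Extract every quantifier outward, since the variables are now distinct and don't occur free across branches:
  exists y. forall w. exists z. (~B(y,y) | B(z,w) | ~N(z))

exists y. forall w. exists z. (~B(y,y) | B(z,w) | ~N(z))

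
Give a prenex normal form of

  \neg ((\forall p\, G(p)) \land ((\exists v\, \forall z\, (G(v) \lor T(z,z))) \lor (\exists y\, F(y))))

\exists p\, \forall v\, \exists z\, \forall y\, (\neg G(p) \lor \neg G(v) \land \neg T(z,z) \land \neg F(y))

Push ¬ through the quantifiers and connectives to reach negation normal form:
  (\exists p\, \neg G(p)) \lor (\forall v\, \exists z\, (\neg G(v) \land \neg T(z,z))) \land (\forall y\, \neg F(y))
All bound variables are already distinct, so no renaming is needed.
Extract every quantifier outward, since the variables are now distinct and don't occur free across branches:
  \exists p\, \forall v\, \exists z\, \forall y\, (\neg G(p) \lor \neg G(v) \land \neg T(z,z) \land \neg F(y))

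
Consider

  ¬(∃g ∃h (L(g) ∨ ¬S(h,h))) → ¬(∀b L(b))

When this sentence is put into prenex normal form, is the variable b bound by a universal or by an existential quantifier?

existential

Eliminate → and ↔ using ¬ and ∨.
  ¬¬(∃g ∃h (L(g) ∨ ¬S(h,h))) ∨ ¬(∀b L(b))
Move each ¬ inward, flipping quantifiers it crosses:
  (∃g ∃h (L(g) ∨ ¬S(h,h))) ∨ (∃b ¬L(b))
All bound variables are already distinct, so no renaming is needed.
Finally move all quantifiers to the prefix:
  ∃g ∃h ∃b (L(g) ∨ ¬S(h,h) ∨ ¬L(b))
The quantifier ∀b sits under an odd number of negations (counting the antecedent side of each →), so it flips to ∃b.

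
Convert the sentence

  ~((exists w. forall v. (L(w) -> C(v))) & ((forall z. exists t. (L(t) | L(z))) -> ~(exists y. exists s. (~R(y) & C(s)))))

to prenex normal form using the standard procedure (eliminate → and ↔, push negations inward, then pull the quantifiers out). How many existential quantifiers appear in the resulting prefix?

Eliminate → and ↔ using ¬ and ∨.
  ~((exists w. forall v. (~L(w) | C(v))) & (~(forall z. exists t. (L(t) | L(z))) | ~(exists y. exists s. (~R(y) & C(s)))))
Drive negations inward (¬∀x A ≡ ∃x ¬A, ¬∃x A ≡ ∀x ¬A, De Morgan for ∧/∨):
  (forall w. exists v. (L(w) & ~C(v))) | (forall z. exists t. (L(t) | L(z))) & (exists y. exists s. (~R(y) & C(s)))
Finally move all quantifiers to the prefix:
  forall w. exists v. forall z. exists t. exists y. exists s. (L(w) & ~C(v) | (L(t) | L(z)) & ~R(y) & C(s))
The prefix is forall w exists v forall z exists t exists y exists s: 2 universal, 4 existential.

4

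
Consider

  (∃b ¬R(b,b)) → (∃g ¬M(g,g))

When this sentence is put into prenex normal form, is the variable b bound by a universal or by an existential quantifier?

universal

First replace A → B with ¬A ∨ B.
  ¬(∃b ¬R(b,b)) ∨ (∃g ¬M(g,g))
Move each ¬ inward, flipping quantifiers it crosses:
  (∀b R(b,b)) ∨ (∃g ¬M(g,g))
Extract every quantifier outward, since the variables are now distinct and don't occur free across branches:
  ∀b ∃g (R(b,b) ∨ ¬M(g,g))
The quantifier ∃b sits under an odd number of negations (counting the antecedent side of each →), so it flips to ∀b.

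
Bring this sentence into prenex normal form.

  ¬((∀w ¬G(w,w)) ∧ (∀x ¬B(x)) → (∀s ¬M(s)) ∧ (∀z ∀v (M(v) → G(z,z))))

First replace A → B with ¬A ∨ B.
  ¬(¬((∀w ¬G(w,w)) ∧ (∀x ¬B(x))) ∨ (∀s ¬M(s)) ∧ (∀z ∀v (¬M(v) ∨ G(z,z))))
Drive negations inward (¬∀x A ≡ ∃x ¬A, ¬∃x A ≡ ∀x ¬A, De Morgan for ∧/∨):
  (∀w ¬G(w,w)) ∧ (∀x ¬B(x)) ∧ ((∃s M(s)) ∨ (∃z ∃v (M(v) ∧ ¬G(z,z))))
All bound variables are already distinct, so no renaming is needed.
Extract every quantifier outward, since the variables are now distinct and don't occur free across branches:
  ∀w ∀x ∃s ∃z ∃v (¬G(w,w) ∧ ¬B(x) ∧ (M(s) ∨ M(v) ∧ ¬G(z,z)))

∀w ∀x ∃s ∃z ∃v (¬G(w,w) ∧ ¬B(x) ∧ (M(s) ∨ M(v) ∧ ¬G(z,z)))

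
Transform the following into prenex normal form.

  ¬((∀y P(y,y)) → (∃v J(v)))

First replace A → B with ¬A ∨ B.
  ¬(¬(∀y P(y,y)) ∨ (∃v J(v)))
Drive negations inward (¬∀x A ≡ ∃x ¬A, ¬∃x A ≡ ∀x ¬A, De Morgan for ∧/∨):
  (∀y P(y,y)) ∧ (∀v ¬J(v))
Finally move all quantifiers to the prefix:
  ∀y ∀v (P(y,y) ∧ ¬J(v))

∀y ∀v (P(y,y) ∧ ¬J(v))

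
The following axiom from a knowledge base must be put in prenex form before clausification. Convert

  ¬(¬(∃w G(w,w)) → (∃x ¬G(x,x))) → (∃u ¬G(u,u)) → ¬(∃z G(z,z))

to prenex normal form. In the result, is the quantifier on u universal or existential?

Rewrite implications/biconditionals: A → B as ¬A ∨ B.
  ¬¬(¬¬(∃w G(w,w)) ∨ (∃x ¬G(x,x))) ∨ ¬(∃u ¬G(u,u)) ∨ ¬(∃z G(z,z))
Push ¬ through the quantifiers and connectives to reach negation normal form:
  (∃w G(w,w)) ∨ (∃x ¬G(x,x)) ∨ (∀u G(u,u)) ∨ (∀z ¬G(z,z))
All bound variables are already distinct, so no renaming is needed.
Extract every quantifier outward, since the variables are now distinct and don't occur free across branches:
  ∃w ∃x ∀u ∀z (G(w,w) ∨ ¬G(x,x) ∨ G(u,u) ∨ ¬G(z,z))
The quantifier ∃u sits under an odd number of negations (counting the antecedent side of each →), so it flips to ∀u.

universal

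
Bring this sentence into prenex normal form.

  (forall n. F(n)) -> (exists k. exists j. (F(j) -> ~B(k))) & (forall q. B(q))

exists n. exists k. exists j. forall q. (~F(n) | (~F(j) | ~B(k)) & B(q))

Rewrite implications/biconditionals: A → B as ¬A ∨ B.
  ~(forall n. F(n)) | (exists k. exists j. (~F(j) | ~B(k))) & (forall q. B(q))
Drive negations inward (¬∀x A ≡ ∃x ¬A, ¬∃x A ≡ ∀x ¬A, De Morgan for ∧/∨):
  (exists n. ~F(n)) | (exists k. exists j. (~F(j) | ~B(k))) & (forall q. B(q))
All bound variables are already distinct, so no renaming is needed.
Extract every quantifier outward, since the variables are now distinct and don't occur free across branches:
  exists n. exists k. exists j. forall q. (~F(n) | (~F(j) | ~B(k)) & B(q))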